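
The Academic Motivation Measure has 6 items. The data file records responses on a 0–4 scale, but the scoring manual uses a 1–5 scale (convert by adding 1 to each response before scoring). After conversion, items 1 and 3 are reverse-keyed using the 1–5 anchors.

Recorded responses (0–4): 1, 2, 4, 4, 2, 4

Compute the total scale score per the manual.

21

Convert to 1–5: 2, 3, 5, 5, 3, 5
Reverse-coded (reversed = (1+5) − raw = 6 − raw):
  item 1: 6 − 2 = 4
  item 3: 6 − 5 = 1
Scored: 4, 3, 1, 5, 3, 5
Total = 21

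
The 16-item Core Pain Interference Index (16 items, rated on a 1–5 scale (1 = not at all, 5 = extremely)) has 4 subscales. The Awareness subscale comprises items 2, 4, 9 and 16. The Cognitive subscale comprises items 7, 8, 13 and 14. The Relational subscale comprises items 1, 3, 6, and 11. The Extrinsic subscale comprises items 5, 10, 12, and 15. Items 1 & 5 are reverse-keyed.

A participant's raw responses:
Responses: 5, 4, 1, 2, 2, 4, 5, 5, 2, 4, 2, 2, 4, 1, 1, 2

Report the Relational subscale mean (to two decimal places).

Relational items: 1, 3, 6, 11.
Of these, item 1 is reverse-keyed; reversed = (1+5) − raw = 6 − raw.
  item 1: 6 − 5 = 1
  item 3: 1
  item 6: 4
  item 11: 2
Sum = 1 + 1 + 4 + 2 = 8
Mean = 8 / 4 = 2.00

2.00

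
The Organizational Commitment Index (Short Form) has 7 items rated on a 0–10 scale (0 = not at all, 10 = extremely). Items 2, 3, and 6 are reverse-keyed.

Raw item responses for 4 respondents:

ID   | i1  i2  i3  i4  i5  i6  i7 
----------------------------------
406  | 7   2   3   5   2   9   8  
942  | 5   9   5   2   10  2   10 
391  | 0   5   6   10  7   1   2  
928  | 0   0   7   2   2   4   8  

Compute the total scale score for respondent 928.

Respondent 928 raw: 0, 0, 7, 2, 2, 4, 8.
Reverse-coded (reversed = (0+10) − raw = 10 − raw):
  item 1: 0
  item 2: 10 − 0 = 10
  item 3: 10 − 7 = 3
  item 4: 2
  item 5: 2
  item 6: 10 − 4 = 6
  item 7: 8
Sum = 0 + 10 + 3 + 2 + 2 + 6 + 8 = 31

31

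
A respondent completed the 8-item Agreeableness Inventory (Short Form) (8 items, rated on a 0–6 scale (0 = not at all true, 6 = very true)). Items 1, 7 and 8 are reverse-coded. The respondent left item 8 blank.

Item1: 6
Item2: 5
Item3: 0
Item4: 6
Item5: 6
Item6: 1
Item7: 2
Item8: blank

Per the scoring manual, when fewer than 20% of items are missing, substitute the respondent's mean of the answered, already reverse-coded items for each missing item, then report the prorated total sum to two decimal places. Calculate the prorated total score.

Reverse-coded (reverse-coded value = 6 − response):
  item 1: 6 − 6 = 0
  item 7: 6 − 2 = 4
Completed scored items (7 of 8): 0, 5, 0, 6, 6, 1, 4; sum = 22.
Person mean = 22 / 7 ≈ 3.1429
Prorated total = (22 / 7) × 8 = 25.14 (to 2 dp)

25.14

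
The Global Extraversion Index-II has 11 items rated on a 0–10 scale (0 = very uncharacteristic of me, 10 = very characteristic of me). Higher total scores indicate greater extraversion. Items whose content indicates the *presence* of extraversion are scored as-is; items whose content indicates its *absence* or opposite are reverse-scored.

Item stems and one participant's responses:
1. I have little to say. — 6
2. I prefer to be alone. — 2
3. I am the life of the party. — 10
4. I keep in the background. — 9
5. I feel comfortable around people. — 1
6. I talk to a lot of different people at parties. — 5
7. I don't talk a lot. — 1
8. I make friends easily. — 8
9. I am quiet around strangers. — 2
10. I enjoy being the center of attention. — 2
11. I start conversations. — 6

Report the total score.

Items 1, 2, 4, 7, 9 describe the absence/opposite of extraversion → reverse-score.
on a 0–10 scale, reversed = 10 − raw.
  item 1: 10 − 6 = 4
  item 2: 10 − 2 = 8
  item 3: 10
  item 4: 10 − 9 = 1
  item 5: 1
  item 6: 5
  item 7: 10 − 1 = 9
  item 8: 8
  item 9: 10 − 2 = 8
  item 10: 2
  item 11: 6
Total = 4 + 8 + 10 + 1 + 1 + 5 + 9 + 8 + 8 + 2 + 6 = 62

62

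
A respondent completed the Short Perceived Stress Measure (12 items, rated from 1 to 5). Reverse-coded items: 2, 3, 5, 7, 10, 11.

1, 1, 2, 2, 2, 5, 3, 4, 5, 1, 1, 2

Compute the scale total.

45

Reverse-coded items (reverse-coded value = 6 − response):
  item 2: 6 − 1 = 5
  item 3: 6 − 2 = 4
  item 5: 6 − 2 = 4
  item 7: 6 − 3 = 3
  item 10: 6 − 1 = 5
  item 11: 6 − 1 = 5
Scored items: 1, 5, 4, 2, 4, 5, 3, 4, 5, 5, 5, 2
Total = 1 + 5 + 4 + 2 + 4 + 5 + 3 + 4 + 5 + 5 + 5 + 2 = 45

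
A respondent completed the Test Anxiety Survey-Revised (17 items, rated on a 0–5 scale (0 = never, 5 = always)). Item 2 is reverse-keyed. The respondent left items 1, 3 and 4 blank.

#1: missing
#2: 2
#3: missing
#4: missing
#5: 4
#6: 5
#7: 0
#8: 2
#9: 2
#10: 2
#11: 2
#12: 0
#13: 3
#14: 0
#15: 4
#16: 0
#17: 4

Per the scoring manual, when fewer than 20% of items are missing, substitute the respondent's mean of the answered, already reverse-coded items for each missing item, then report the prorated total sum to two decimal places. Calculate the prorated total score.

Reverse-coded (on a 0–5 scale, reversed = 5 − raw):
  item 2: 5 − 2 = 3
Completed scored items (14 of 17): 3, 4, 5, 0, 2, 2, 2, 2, 0, 3, 0, 4, 0, 4; sum = 31.
Person mean = 31 / 14 ≈ 2.2143
Prorated total = (31 / 14) × 17 = 37.64 (to 2 dp)

37.64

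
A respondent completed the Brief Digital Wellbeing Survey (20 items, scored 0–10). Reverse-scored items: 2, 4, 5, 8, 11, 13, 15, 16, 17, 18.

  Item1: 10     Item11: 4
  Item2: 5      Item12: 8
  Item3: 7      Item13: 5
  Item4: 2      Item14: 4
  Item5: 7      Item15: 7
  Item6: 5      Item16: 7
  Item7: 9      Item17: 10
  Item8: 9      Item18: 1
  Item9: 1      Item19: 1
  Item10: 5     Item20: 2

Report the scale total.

Reversing items 2, 4, 5, 8, 11, 13, 15, 16, 17, and 18 with 10 − raw:
Total = 10 + (10−5) + 7 + (10−2) + (10−7) + 5 + 9 + (10−9) + 1 + 5 + (10−4) + 8 + (10−5) + 4 + (10−7) + (10−7) + (10−10) + (10−1) + 1 + 2
      = 10 + 5 + 7 + 8 + 3 + 5 + 9 + 1 + 1 + 5 + 6 + 8 + 5 + 4 + 3 + 3 + 0 + 9 + 1 + 2 = 95

95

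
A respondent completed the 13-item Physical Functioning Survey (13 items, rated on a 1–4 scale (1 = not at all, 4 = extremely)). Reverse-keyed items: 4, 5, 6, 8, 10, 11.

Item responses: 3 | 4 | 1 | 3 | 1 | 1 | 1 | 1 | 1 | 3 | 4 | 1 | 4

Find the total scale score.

Apply reverse scoring (on a 1–4 scale, reversed = 5 − raw):
  item 4: 5 − 3 = 2
  item 5: 5 − 1 = 4
  item 6: 5 − 1 = 4
  item 8: 5 − 1 = 4
  item 10: 5 − 3 = 2
  item 11: 5 − 4 = 1
Scored responses: 3, 4, 1, 2, 4, 4, 1, 4, 1, 2, 1, 1, 4
Total = 3 + 4 + 1 + 2 + 4 + 4 + 1 + 4 + 1 + 2 + 1 + 1 + 4 = 32

32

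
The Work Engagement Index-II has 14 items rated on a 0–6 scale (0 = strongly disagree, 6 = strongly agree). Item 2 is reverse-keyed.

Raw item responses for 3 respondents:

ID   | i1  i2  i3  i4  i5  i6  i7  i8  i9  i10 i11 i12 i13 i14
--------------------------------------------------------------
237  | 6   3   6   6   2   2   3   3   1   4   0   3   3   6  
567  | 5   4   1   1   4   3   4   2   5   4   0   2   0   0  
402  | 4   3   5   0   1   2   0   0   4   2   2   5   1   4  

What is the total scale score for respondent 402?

33

Respondent 402 raw: 4, 3, 5, 0, 1, 2, 0, 0, 4, 2, 2, 5, 1, 4.
Reverse-coded (reversed = (0+6) − raw = 6 − raw):
  item 1: 4
  item 2: 6 − 3 = 3
  item 3: 5
  item 4: 0
  item 5: 1
  item 6: 2
  item 7: 0
  item 8: 0
  item 9: 4
  item 10: 2
  item 11: 2
  item 12: 5
  item 13: 1
  item 14: 4
Sum = 4 + 3 + 5 + 0 + 1 + 2 + 0 + 0 + 4 + 2 + 2 + 5 + 1 + 4 = 33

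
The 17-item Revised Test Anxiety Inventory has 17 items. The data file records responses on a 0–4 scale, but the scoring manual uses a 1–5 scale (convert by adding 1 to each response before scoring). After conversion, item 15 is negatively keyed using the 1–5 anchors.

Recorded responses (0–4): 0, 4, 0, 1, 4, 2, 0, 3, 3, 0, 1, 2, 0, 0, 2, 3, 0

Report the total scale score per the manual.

Convert to 1–5: 1, 5, 1, 2, 5, 3, 1, 4, 4, 1, 2, 3, 1, 1, 3, 4, 1
Reverse-coded (reversed = (1+5) − raw = 6 − raw):
  item 15: 6 − 3 = 3
Scored: 1, 5, 1, 2, 5, 3, 1, 4, 4, 1, 2, 3, 1, 1, 3, 4, 1
Total = 42

42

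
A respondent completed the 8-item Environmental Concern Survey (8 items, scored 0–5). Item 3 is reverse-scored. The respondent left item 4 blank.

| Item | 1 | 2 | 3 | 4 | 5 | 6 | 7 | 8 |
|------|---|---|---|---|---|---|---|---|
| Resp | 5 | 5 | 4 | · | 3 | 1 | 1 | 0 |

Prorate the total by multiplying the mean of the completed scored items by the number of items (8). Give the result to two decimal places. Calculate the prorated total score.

18.29

Reverse-coded (on a 0–5 scale, reversed = 5 − raw):
  item 3: 5 − 4 = 1
Completed scored items (7 of 8): 5, 5, 1, 3, 1, 1, 0; sum = 16.
Person mean = 16 / 7 ≈ 2.2857
Prorated total = (16 / 7) × 8 = 18.29 (to 2 dp)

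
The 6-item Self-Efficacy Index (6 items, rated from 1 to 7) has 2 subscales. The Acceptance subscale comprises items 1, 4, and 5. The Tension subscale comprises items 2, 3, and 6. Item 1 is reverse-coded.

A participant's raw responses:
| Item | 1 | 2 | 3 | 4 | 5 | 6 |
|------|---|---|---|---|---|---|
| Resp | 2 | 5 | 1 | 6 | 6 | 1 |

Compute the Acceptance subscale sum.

18

Acceptance items: 1, 4, 5.
Of these, item 1 is reverse-coded; reversed = (1+7) − raw = 8 − raw.
  item 1: 8 − 2 = 6
  item 4: 6
  item 5: 6
Sum = 6 + 6 + 6 = 18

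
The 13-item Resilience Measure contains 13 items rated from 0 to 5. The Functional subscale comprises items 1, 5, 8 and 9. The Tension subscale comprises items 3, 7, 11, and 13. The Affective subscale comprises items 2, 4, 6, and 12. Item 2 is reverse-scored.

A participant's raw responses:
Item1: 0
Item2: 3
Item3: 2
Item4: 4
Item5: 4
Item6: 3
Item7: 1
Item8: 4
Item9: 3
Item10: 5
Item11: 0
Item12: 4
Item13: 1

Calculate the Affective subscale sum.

Affective items: 2, 4, 6, 12.
Of these, item 2 is reverse-scored; reverse-coded value = 5 − response.
  item 2: 5 − 3 = 2
  item 4: 4
  item 6: 3
  item 12: 4
Sum = 2 + 4 + 3 + 4 = 13

13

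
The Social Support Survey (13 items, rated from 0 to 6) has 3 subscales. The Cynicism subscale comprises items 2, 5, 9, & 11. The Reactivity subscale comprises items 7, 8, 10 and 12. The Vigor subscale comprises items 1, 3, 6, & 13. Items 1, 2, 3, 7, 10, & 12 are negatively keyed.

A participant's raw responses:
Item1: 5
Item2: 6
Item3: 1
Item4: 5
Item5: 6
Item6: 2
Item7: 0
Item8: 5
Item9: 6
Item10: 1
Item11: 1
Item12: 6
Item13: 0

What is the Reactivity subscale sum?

16

Reactivity items: 7, 8, 10, 12.
Of these, items 7, 10 and 12 are negatively keyed; reversed = (0+6) − raw = 6 − raw.
  item 7: 6 − 0 = 6
  item 8: 5
  item 10: 6 − 1 = 5
  item 12: 6 − 6 = 0
Sum = 6 + 5 + 5 + 0 = 16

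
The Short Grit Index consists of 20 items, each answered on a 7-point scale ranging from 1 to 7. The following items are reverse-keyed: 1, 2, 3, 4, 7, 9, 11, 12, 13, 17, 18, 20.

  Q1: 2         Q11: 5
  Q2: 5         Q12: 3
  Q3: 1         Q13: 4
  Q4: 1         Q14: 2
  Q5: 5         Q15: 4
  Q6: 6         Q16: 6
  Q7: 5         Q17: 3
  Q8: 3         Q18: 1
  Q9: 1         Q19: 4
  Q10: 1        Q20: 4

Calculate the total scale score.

92

Raw sum = 66. Reverse-keyed items: 1, 2, 3, 4, 7, 9, 11, 12, 13, 17, 18, 20; their raw sum = 35.
Each reversal replaces raw with 8 − raw, changing the total by 8 − 2·raw per item.
Total = 66 + 12·8 − 2·35 = 66 + 96 − 70 = 92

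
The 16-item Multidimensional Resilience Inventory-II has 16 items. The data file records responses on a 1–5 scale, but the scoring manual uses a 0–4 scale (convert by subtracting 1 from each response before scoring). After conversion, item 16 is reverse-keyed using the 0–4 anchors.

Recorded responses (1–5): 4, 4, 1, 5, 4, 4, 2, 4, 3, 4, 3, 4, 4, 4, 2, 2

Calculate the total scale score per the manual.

40

Convert to 0–4: 3, 3, 0, 4, 3, 3, 1, 3, 2, 3, 2, 3, 3, 3, 1, 1
Reverse-coded (reverse-coded value = 4 − response):
  item 16: 4 − 1 = 3
Scored: 3, 3, 0, 4, 3, 3, 1, 3, 2, 3, 2, 3, 3, 3, 1, 3
Total = 40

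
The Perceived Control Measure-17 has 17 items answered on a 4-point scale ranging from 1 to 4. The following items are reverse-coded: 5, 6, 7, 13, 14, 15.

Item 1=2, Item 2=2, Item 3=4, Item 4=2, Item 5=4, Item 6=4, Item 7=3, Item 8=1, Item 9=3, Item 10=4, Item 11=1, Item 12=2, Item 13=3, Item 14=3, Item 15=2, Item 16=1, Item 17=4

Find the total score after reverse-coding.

Reverse-coded items (on a 1–4 scale, reversed = 5 − raw):
  item 5: 5 − 4 = 1
  item 6: 5 − 4 = 1
  item 7: 5 − 3 = 2
  item 13: 5 − 3 = 2
  item 14: 5 − 3 = 2
  item 15: 5 − 2 = 3
After reverse-coding: 2, 2, 4, 2, 1, 1, 2, 1, 3, 4, 1, 2, 2, 2, 3, 1, 4
Total = 2 + 2 + 4 + 2 + 1 + 1 + 2 + 1 + 3 + 4 + 1 + 2 + 2 + 2 + 3 + 1 + 4 = 37

37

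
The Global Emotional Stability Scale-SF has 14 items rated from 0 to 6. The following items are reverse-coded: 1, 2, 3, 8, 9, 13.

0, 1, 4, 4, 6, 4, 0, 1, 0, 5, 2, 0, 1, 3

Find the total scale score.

Reversing items 1, 2, 3, 8, 9, and 13 with 6 − raw:
Total = (6−0) + (6−1) + (6−4) + 4 + 6 + 4 + 0 + (6−1) + (6−0) + 5 + 2 + 0 + (6−1) + 3
      = 6 + 5 + 2 + 4 + 6 + 4 + 0 + 5 + 6 + 5 + 2 + 0 + 5 + 3 = 53

53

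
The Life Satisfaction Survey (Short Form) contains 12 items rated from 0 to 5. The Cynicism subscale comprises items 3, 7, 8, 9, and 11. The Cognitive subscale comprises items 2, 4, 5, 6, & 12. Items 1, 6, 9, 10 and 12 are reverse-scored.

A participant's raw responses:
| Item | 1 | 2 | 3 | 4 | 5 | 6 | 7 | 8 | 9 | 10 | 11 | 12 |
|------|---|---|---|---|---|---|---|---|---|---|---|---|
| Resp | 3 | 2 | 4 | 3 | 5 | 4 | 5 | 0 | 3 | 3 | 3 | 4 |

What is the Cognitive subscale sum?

12

Cognitive items: 2, 4, 5, 6, 12.
Of these, items 6 & 12 are reverse-scored; on a 0–5 scale, reversed = 5 − raw.
  item 2: 2
  item 4: 3
  item 5: 5
  item 6: 5 − 4 = 1
  item 12: 5 − 4 = 1
Sum = 2 + 3 + 5 + 1 + 1 = 12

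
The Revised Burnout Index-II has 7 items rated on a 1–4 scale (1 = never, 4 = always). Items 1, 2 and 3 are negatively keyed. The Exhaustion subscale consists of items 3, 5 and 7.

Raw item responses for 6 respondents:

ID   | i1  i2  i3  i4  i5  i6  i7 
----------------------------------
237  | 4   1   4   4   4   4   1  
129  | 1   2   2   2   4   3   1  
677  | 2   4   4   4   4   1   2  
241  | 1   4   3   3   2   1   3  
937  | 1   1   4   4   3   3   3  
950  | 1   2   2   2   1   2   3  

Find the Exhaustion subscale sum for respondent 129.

Respondent 129 raw: 1, 2, 2, 2, 4, 3, 1.
Exhaustion items: 3, 5, 7.
Reverse-coded (on a 1–4 scale, reversed = 5 − raw):
  item 3: 5 − 2 = 3
  item 5: 4
  item 7: 1
Sum = 3 + 4 + 1 = 8

8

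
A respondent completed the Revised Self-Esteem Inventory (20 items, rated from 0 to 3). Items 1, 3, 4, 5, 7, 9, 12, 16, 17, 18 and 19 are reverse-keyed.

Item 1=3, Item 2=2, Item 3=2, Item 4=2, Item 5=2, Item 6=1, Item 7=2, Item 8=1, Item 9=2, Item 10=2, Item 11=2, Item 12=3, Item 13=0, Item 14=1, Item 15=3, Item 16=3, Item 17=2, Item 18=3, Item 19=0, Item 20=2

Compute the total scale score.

23

Reverse-coded items (reverse-coded value = 3 − response):
  item 1: 3 − 3 = 0
  item 3: 3 − 2 = 1
  item 4: 3 − 2 = 1
  item 5: 3 − 2 = 1
  item 7: 3 − 2 = 1
  item 9: 3 − 2 = 1
  item 12: 3 − 3 = 0
  item 16: 3 − 3 = 0
  item 17: 3 − 2 = 1
  item 18: 3 − 3 = 0
  item 19: 3 − 0 = 3
Scored items: 0, 2, 1, 1, 1, 1, 1, 1, 1, 2, 2, 0, 0, 1, 3, 0, 1, 0, 3, 2
Total = 0 + 2 + 1 + 1 + 1 + 1 + 1 + 1 + 1 + 2 + 2 + 0 + 0 + 1 + 3 + 0 + 1 + 0 + 3 + 2 = 23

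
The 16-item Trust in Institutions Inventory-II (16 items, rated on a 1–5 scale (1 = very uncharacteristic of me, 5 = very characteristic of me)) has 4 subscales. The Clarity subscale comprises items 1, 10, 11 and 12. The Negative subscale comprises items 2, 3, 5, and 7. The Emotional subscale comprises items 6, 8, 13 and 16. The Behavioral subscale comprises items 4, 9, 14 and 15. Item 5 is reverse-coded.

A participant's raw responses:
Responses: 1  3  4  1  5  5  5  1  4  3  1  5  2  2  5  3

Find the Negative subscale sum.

13

Negative items: 2, 3, 5, 7.
Of these, item 5 is reverse-coded; reversed = (1+5) − raw = 6 − raw.
  item 2: 3
  item 3: 4
  item 5: 6 − 5 = 1
  item 7: 5
Sum = 3 + 4 + 1 + 5 = 13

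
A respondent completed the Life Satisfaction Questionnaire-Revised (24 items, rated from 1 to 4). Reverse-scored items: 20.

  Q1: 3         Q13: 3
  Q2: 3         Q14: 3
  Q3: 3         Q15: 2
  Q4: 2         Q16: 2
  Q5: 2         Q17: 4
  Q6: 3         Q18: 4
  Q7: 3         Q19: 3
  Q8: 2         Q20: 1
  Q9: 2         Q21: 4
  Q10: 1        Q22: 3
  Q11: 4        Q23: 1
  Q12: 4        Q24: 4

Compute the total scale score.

69

Raw sum = 66. Reverse-scored items: 20; their raw sum = 1.
Each reversal replaces raw with 5 − raw, changing the total by 5 − 2·raw per item.
Total = 66 + 1·5 − 2·1 = 66 + 5 − 2 = 69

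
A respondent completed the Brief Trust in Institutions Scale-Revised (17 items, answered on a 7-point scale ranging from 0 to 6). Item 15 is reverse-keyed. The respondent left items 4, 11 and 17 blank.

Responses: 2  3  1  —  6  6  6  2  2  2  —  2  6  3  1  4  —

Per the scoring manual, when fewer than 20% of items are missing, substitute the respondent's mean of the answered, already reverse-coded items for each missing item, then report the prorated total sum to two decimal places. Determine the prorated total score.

60.71

Reverse-coded (on a 0–6 scale, reversed = 6 − raw):
  item 15: 6 − 1 = 5
Completed scored items (14 of 17): 2, 3, 1, 6, 6, 6, 2, 2, 2, 2, 6, 3, 5, 4; sum = 50.
Person mean = 50 / 14 ≈ 3.5714
Prorated total = (50 / 14) × 17 = 60.71 (to 2 dp)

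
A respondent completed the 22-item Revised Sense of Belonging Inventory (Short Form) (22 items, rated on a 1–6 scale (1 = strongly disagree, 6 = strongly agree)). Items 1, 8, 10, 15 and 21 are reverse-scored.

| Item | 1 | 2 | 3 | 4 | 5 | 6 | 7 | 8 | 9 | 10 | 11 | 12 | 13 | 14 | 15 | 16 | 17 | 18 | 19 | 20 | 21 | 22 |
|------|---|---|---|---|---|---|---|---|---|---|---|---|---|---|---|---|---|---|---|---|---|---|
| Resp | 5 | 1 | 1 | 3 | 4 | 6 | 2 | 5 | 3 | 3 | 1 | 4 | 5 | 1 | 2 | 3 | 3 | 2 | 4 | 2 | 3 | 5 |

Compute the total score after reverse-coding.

Apply reverse scoring (reversed = (1+6) − raw = 7 − raw):
  item 1: 7 − 5 = 2
  item 8: 7 − 5 = 2
  item 10: 7 − 3 = 4
  item 15: 7 − 2 = 5
  item 21: 7 − 3 = 4
Scored responses: 2, 1, 1, 3, 4, 6, 2, 2, 3, 4, 1, 4, 5, 1, 5, 3, 3, 2, 4, 2, 4, 5
Total = 2 + 1 + 1 + 3 + 4 + 6 + 2 + 2 + 3 + 4 + 1 + 4 + 5 + 1 + 5 + 3 + 3 + 2 + 4 + 2 + 4 + 5 = 67

67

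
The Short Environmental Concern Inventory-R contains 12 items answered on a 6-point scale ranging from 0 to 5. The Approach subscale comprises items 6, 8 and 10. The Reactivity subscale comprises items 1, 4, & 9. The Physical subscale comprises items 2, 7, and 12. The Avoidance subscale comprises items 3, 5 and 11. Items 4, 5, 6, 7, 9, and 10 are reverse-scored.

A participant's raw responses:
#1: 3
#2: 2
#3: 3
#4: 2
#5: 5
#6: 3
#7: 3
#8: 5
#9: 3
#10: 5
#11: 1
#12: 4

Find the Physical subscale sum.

8

Physical items: 2, 7, 12.
Of these, item 7 is reverse-scored; on a 0–5 scale, reversed = 5 − raw.
  item 2: 2
  item 7: 5 − 3 = 2
  item 12: 4
Sum = 2 + 2 + 4 = 8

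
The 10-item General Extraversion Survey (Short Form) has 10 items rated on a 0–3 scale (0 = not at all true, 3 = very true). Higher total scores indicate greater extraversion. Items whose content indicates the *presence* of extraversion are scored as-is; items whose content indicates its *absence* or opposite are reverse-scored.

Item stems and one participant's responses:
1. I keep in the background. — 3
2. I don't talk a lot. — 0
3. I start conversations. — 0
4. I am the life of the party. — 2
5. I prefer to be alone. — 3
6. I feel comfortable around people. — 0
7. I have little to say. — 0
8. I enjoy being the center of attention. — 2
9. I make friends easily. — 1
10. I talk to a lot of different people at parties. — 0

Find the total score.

Items 1, 2, 5, 7 describe the absence/opposite of extraversion → reverse-score.
reverse-coded value = 3 − response.
  item 1: 3 − 3 = 0
  item 2: 3 − 0 = 3
  item 3: 0
  item 4: 2
  item 5: 3 − 3 = 0
  item 6: 0
  item 7: 3 − 0 = 3
  item 8: 2
  item 9: 1
  item 10: 0
Total = 0 + 3 + 0 + 2 + 0 + 0 + 3 + 2 + 1 + 0 = 11

11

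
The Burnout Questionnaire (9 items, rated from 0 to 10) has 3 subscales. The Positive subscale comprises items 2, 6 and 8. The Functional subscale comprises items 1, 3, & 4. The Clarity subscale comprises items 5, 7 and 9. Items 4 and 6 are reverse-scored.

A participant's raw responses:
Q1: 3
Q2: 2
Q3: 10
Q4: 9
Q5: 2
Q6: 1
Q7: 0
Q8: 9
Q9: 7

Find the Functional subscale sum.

Functional items: 1, 3, 4.
Of these, item 4 is reverse-scored; reverse-coded value = 10 − response.
  item 1: 3
  item 3: 10
  item 4: 10 − 9 = 1
Sum = 3 + 10 + 1 = 14

14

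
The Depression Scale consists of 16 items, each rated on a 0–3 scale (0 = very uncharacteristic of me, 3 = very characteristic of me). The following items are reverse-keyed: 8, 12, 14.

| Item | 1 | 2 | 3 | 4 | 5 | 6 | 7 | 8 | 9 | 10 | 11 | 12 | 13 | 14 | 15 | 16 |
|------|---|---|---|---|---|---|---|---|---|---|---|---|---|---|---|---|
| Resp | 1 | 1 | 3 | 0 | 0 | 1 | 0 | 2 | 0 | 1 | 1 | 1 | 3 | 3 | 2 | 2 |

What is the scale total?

Reversing items 8, 12 and 14 with 3 − raw:
Total = 1 + 1 + 3 + 0 + 0 + 1 + 0 + (3−2) + 0 + 1 + 1 + (3−1) + 3 + (3−3) + 2 + 2
      = 1 + 1 + 3 + 0 + 0 + 1 + 0 + 1 + 0 + 1 + 1 + 2 + 3 + 0 + 2 + 2 = 18

18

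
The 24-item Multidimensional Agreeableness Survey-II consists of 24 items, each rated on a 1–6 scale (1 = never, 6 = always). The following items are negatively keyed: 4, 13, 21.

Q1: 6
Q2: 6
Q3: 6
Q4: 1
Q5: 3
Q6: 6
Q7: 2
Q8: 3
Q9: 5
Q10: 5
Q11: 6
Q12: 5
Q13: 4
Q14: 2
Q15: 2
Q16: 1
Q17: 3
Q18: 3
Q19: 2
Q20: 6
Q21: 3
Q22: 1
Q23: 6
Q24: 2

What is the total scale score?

94

Negatively keyed items use 7 − raw:
  item 4: 7 − 1 = 6
  item 13: 7 − 4 = 3
  item 21: 7 − 3 = 4
Scored items: 6, 6, 6, 6, 3, 6, 2, 3, 5, 5, 6, 5, 3, 2, 2, 1, 3, 3, 2, 6, 4, 1, 6, 2
Total = 6 + 6 + 6 + 6 + 3 + 6 + 2 + 3 + 5 + 5 + 6 + 5 + 3 + 2 + 2 + 1 + 3 + 3 + 2 + 6 + 4 + 1 + 6 + 2 = 94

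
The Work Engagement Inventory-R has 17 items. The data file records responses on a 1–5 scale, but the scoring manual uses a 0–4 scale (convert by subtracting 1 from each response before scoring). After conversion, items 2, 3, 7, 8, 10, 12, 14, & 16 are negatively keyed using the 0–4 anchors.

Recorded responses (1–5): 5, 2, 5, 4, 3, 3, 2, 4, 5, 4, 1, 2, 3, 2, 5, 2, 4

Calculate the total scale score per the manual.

41

Convert to 0–4: 4, 1, 4, 3, 2, 2, 1, 3, 4, 3, 0, 1, 2, 1, 4, 1, 3
Reverse-coded (reverse-coded value = 4 − response):
  item 2: 4 − 1 = 3
  item 3: 4 − 4 = 0
  item 7: 4 − 1 = 3
  item 8: 4 − 3 = 1
  item 10: 4 − 3 = 1
  item 12: 4 − 1 = 3
  item 14: 4 − 1 = 3
  item 16: 4 − 1 = 3
Scored: 4, 3, 0, 3, 2, 2, 3, 1, 4, 1, 0, 3, 2, 3, 4, 3, 3
Total = 41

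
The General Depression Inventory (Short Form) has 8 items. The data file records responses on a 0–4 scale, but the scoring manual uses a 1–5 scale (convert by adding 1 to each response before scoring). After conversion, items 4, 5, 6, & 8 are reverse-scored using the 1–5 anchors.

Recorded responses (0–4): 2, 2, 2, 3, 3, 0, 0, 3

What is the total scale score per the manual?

Convert to 1–5: 3, 3, 3, 4, 4, 1, 1, 4
Reverse-coded (on a 1–5 scale, reversed = 6 − raw):
  item 4: 6 − 4 = 2
  item 5: 6 − 4 = 2
  item 6: 6 − 1 = 5
  item 8: 6 − 4 = 2
Scored: 3, 3, 3, 2, 2, 5, 1, 2
Total = 21

21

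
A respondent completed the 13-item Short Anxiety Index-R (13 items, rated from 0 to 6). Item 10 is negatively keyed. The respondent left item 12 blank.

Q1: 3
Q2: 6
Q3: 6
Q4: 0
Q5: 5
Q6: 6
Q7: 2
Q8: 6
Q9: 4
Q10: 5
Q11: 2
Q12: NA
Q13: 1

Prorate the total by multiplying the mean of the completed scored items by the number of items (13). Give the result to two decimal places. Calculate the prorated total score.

45.50

Reverse-coded (reversed = (0+6) − raw = 6 − raw):
  item 10: 6 − 5 = 1
Completed scored items (12 of 13): 3, 6, 6, 0, 5, 6, 2, 6, 4, 1, 2, 1; sum = 42.
Person mean = 42 / 12 ≈ 3.5000
Prorated total = (42 / 12) × 13 = 45.50 (to 2 dp)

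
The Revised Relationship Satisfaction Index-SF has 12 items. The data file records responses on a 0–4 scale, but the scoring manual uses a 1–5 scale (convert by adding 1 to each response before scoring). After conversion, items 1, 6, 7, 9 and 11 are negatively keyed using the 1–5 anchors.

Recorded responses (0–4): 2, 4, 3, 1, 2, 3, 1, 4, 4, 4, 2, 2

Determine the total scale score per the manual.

40

Convert to 1–5: 3, 5, 4, 2, 3, 4, 2, 5, 5, 5, 3, 3
Reverse-coded (reversed = (1+5) − raw = 6 − raw):
  item 1: 6 − 3 = 3
  item 6: 6 − 4 = 2
  item 7: 6 − 2 = 4
  item 9: 6 − 5 = 1
  item 11: 6 − 3 = 3
Scored: 3, 5, 4, 2, 3, 2, 4, 5, 1, 5, 3, 3
Total = 40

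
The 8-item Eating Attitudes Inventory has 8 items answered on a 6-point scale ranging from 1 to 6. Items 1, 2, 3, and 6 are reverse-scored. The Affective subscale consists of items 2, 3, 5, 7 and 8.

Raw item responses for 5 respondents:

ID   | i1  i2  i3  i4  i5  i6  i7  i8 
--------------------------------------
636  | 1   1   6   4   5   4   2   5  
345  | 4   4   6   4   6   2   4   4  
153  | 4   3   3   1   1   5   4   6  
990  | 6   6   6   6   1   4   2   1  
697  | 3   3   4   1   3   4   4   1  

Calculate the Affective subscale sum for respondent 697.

Respondent 697 raw: 3, 3, 4, 1, 3, 4, 4, 1.
Affective items: 2, 3, 5, 7, 8.
Reverse-coded (on a 1–6 scale, reversed = 7 − raw):
  item 2: 7 − 3 = 4
  item 3: 7 − 4 = 3
  item 5: 3
  item 7: 4
  item 8: 1
Sum = 4 + 3 + 3 + 4 + 1 = 15

15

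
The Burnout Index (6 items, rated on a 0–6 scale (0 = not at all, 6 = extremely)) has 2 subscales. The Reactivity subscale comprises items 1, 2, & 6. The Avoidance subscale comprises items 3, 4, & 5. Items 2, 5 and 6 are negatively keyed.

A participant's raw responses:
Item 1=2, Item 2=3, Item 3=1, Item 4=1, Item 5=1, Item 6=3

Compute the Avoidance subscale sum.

7

Avoidance items: 3, 4, 5.
Of these, item 5 is negatively keyed; reversed = (0+6) − raw = 6 − raw.
  item 3: 1
  item 4: 1
  item 5: 6 − 1 = 5
Sum = 1 + 1 + 5 = 7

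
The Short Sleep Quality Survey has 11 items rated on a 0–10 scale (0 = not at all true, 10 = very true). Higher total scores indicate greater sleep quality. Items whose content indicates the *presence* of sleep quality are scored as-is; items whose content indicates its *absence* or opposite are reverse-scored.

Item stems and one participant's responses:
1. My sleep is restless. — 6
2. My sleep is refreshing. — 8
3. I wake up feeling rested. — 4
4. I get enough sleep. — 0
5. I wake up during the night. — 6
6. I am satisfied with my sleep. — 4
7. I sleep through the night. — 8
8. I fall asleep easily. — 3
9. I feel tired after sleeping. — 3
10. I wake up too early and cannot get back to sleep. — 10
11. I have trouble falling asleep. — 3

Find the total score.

Items 1, 5, 9, 10, 11 describe the absence/opposite of sleep quality → reverse-score.
on a 0–10 scale, reversed = 10 − raw.
  item 1: 10 − 6 = 4
  item 2: 8
  item 3: 4
  item 4: 0
  item 5: 10 − 6 = 4
  item 6: 4
  item 7: 8
  item 8: 3
  item 9: 10 − 3 = 7
  item 10: 10 − 10 = 0
  item 11: 10 − 3 = 7
Total = 4 + 8 + 4 + 0 + 4 + 4 + 8 + 3 + 7 + 0 + 7 = 49

49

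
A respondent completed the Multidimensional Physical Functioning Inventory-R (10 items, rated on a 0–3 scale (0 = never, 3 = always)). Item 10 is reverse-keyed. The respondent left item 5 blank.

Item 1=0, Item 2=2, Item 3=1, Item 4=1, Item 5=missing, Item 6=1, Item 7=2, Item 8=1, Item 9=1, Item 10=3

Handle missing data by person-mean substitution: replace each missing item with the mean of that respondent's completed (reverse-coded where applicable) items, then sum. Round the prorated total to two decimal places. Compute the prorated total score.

Reverse-coded (on a 0–3 scale, reversed = 3 − raw):
  item 10: 3 − 3 = 0
Completed scored items (9 of 10): 0, 2, 1, 1, 1, 2, 1, 1, 0; sum = 9.
Person mean = 9 / 9 ≈ 1.0000
Prorated total = (9 / 9) × 10 = 10.00 (to 2 dp)

10.00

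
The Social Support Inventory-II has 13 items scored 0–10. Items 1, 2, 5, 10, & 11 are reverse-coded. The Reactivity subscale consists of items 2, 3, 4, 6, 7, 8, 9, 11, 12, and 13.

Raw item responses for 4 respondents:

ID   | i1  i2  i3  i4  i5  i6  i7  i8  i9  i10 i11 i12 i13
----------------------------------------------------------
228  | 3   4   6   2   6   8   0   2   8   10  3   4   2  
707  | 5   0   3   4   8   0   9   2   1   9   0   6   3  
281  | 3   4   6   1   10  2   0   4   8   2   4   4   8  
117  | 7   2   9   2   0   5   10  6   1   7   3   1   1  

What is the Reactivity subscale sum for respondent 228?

45

Respondent 228 raw: 3, 4, 6, 2, 6, 8, 0, 2, 8, 10, 3, 4, 2.
Reactivity items: 2, 3, 4, 6, 7, 8, 9, 11, 12, 13.
Reverse-coded (reverse-coded value = 10 − response):
  item 2: 10 − 4 = 6
  item 3: 6
  item 4: 2
  item 6: 8
  item 7: 0
  item 8: 2
  item 9: 8
  item 11: 10 − 3 = 7
  item 12: 4
  item 13: 2
Sum = 6 + 6 + 2 + 8 + 0 + 2 + 8 + 7 + 4 + 2 = 45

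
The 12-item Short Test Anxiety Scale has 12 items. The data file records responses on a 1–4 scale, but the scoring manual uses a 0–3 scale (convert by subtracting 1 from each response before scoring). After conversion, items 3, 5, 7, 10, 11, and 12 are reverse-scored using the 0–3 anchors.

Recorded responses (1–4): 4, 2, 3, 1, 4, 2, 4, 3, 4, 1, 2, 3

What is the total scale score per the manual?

17

Convert to 0–3: 3, 1, 2, 0, 3, 1, 3, 2, 3, 0, 1, 2
Reverse-coded (reversed = (0+3) − raw = 3 − raw):
  item 3: 3 − 2 = 1
  item 5: 3 − 3 = 0
  item 7: 3 − 3 = 0
  item 10: 3 − 0 = 3
  item 11: 3 − 1 = 2
  item 12: 3 − 2 = 1
Scored: 3, 1, 1, 0, 0, 1, 0, 2, 3, 3, 2, 1
Total = 17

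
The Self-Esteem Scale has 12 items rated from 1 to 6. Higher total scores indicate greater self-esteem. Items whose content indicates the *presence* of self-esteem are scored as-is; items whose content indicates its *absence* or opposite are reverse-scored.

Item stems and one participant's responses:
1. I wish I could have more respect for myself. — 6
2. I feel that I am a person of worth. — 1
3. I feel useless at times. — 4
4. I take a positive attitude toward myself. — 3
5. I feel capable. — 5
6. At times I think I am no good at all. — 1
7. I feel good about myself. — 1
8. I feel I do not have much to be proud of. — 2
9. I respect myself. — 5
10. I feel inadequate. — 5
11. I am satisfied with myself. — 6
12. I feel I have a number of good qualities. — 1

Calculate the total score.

39

Items 1, 3, 6, 8, 10 describe the absence/opposite of self-esteem → reverse-score.
reverse-coded value = 7 − response.
  item 1: 7 − 6 = 1
  item 2: 1
  item 3: 7 − 4 = 3
  item 4: 3
  item 5: 5
  item 6: 7 − 1 = 6
  item 7: 1
  item 8: 7 − 2 = 5
  item 9: 5
  item 10: 7 − 5 = 2
  item 11: 6
  item 12: 1
Total = 1 + 1 + 3 + 3 + 5 + 6 + 1 + 5 + 5 + 2 + 6 + 1 = 39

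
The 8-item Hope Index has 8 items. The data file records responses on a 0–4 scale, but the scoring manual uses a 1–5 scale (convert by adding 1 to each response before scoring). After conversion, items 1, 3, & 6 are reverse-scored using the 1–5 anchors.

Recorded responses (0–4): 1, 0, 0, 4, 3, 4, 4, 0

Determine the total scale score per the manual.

Convert to 1–5: 2, 1, 1, 5, 4, 5, 5, 1
Reverse-coded (reverse-coded value = 6 − response):
  item 1: 6 − 2 = 4
  item 3: 6 − 1 = 5
  item 6: 6 − 5 = 1
Scored: 4, 1, 5, 5, 4, 1, 5, 1
Total = 26

26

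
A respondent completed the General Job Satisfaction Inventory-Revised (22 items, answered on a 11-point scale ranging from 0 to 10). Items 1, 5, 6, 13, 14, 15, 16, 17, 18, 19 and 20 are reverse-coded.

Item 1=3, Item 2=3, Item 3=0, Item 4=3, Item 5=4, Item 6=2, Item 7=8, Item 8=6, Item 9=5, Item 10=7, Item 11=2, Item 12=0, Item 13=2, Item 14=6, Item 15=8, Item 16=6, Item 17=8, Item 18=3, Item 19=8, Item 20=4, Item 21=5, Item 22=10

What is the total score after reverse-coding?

Raw sum = 103. Reverse-coded items: 1, 5, 6, 13, 14, 15, 16, 17, 18, 19, 20; their raw sum = 54.
Each reversal replaces raw with 10 − raw, changing the total by 10 − 2·raw per item.
Total = 103 + 11·10 − 2·54 = 103 + 110 − 108 = 105

105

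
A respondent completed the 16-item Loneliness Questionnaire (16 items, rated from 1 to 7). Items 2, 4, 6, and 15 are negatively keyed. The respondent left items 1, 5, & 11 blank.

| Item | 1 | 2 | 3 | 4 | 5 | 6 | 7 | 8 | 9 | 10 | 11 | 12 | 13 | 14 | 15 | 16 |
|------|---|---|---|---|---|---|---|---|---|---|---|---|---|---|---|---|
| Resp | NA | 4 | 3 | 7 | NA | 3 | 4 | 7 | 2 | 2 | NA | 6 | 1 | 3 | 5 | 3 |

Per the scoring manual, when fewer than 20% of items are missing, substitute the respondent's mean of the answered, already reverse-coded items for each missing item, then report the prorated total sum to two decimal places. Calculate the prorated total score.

Reverse-coded (reversed = (1+7) − raw = 8 − raw):
  item 2: 8 − 4 = 4
  item 4: 8 − 7 = 1
  item 6: 8 − 3 = 5
  item 15: 8 − 5 = 3
Completed scored items (13 of 16): 4, 3, 1, 5, 4, 7, 2, 2, 6, 1, 3, 3, 3; sum = 44.
Person mean = 44 / 13 ≈ 3.3846
Prorated total = (44 / 13) × 16 = 54.15 (to 2 dp)

54.15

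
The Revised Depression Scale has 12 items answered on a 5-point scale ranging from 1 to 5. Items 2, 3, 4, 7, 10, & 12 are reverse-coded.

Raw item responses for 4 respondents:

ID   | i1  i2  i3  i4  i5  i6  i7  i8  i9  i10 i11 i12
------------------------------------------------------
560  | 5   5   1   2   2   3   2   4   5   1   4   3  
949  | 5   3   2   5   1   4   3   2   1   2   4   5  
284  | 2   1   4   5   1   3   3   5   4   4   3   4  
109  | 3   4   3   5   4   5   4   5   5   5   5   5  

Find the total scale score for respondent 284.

33

Respondent 284 raw: 2, 1, 4, 5, 1, 3, 3, 5, 4, 4, 3, 4.
Reverse-coded (reversed = (1+5) − raw = 6 − raw):
  item 1: 2
  item 2: 6 − 1 = 5
  item 3: 6 − 4 = 2
  item 4: 6 − 5 = 1
  item 5: 1
  item 6: 3
  item 7: 6 − 3 = 3
  item 8: 5
  item 9: 4
  item 10: 6 − 4 = 2
  item 11: 3
  item 12: 6 − 4 = 2
Sum = 2 + 5 + 2 + 1 + 1 + 3 + 3 + 5 + 4 + 2 + 3 + 2 = 33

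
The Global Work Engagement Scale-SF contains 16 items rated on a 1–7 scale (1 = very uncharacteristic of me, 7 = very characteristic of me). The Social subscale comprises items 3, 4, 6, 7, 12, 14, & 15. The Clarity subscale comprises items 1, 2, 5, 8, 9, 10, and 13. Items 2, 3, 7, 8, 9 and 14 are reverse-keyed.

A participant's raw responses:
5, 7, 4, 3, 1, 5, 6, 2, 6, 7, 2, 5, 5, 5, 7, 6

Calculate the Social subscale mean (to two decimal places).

4.14

Social items: 3, 4, 6, 7, 12, 14, 15.
Of these, items 3, 7, & 14 are reverse-keyed; reverse-coded value = 8 − response.
  item 3: 8 − 4 = 4
  item 4: 3
  item 6: 5
  item 7: 8 − 6 = 2
  item 12: 5
  item 14: 8 − 5 = 3
  item 15: 7
Sum = 4 + 3 + 5 + 2 + 5 + 3 + 7 = 29
Mean = 29 / 7 = 4.14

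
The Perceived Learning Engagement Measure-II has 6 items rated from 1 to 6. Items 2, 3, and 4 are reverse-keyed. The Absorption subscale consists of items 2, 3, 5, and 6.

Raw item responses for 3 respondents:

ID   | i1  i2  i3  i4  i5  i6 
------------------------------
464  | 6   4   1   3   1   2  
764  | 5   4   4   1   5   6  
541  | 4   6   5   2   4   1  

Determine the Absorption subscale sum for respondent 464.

12

Respondent 464 raw: 6, 4, 1, 3, 1, 2.
Absorption items: 2, 3, 5, 6.
Reverse-coded (reverse-coded value = 7 − response):
  item 2: 7 − 4 = 3
  item 3: 7 − 1 = 6
  item 5: 1
  item 6: 2
Sum = 3 + 6 + 1 + 2 = 12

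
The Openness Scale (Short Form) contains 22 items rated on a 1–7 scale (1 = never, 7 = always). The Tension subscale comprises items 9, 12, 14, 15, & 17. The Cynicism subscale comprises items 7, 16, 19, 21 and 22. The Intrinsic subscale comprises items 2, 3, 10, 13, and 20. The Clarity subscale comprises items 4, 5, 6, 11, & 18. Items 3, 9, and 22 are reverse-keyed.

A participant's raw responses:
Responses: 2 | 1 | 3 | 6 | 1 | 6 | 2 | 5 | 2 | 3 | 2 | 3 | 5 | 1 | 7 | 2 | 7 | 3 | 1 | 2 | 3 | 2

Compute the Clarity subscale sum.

Clarity items: 4, 5, 6, 11, 18.
  item 4: 6
  item 5: 1
  item 6: 6
  item 11: 2
  item 18: 3
Sum = 6 + 1 + 6 + 2 + 3 = 18

18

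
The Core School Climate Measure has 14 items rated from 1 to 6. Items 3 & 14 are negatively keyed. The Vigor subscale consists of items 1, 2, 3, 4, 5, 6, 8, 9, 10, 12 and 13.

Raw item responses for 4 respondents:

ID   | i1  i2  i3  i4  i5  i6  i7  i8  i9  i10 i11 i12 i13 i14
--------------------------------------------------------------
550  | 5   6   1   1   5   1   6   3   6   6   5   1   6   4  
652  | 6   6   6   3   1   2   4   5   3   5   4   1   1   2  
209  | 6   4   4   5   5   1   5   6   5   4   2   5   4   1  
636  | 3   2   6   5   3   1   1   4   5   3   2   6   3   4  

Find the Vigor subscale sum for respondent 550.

46

Respondent 550 raw: 5, 6, 1, 1, 5, 1, 6, 3, 6, 6, 5, 1, 6, 4.
Vigor items: 1, 2, 3, 4, 5, 6, 8, 9, 10, 12, 13.
Reverse-coded (on a 1–6 scale, reversed = 7 − raw):
  item 1: 5
  item 2: 6
  item 3: 7 − 1 = 6
  item 4: 1
  item 5: 5
  item 6: 1
  item 8: 3
  item 9: 6
  item 10: 6
  item 12: 1
  item 13: 6
Sum = 5 + 6 + 6 + 1 + 5 + 1 + 3 + 6 + 6 + 1 + 6 = 46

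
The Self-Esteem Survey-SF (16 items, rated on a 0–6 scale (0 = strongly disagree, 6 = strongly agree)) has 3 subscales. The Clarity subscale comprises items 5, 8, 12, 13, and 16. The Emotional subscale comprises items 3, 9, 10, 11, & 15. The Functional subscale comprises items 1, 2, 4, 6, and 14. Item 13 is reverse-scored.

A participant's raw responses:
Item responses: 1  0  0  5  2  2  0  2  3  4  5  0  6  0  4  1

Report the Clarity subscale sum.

5

Clarity items: 5, 8, 12, 13, 16.
Of these, item 13 is reverse-scored; reversed = (0+6) − raw = 6 − raw.
  item 5: 2
  item 8: 2
  item 12: 0
  item 13: 6 − 6 = 0
  item 16: 1
Sum = 2 + 2 + 0 + 0 + 1 = 5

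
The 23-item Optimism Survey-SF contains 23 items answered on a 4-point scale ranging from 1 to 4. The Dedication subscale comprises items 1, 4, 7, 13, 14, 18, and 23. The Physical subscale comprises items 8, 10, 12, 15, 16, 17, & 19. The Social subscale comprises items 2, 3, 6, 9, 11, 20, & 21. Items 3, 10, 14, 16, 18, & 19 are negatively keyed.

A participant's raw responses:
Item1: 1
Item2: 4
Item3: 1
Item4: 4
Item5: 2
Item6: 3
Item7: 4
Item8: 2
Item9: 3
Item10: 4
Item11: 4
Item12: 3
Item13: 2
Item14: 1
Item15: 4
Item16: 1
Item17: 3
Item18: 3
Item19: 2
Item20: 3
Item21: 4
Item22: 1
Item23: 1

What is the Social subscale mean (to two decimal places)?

3.57

Social items: 2, 3, 6, 9, 11, 20, 21.
Of these, item 3 is negatively keyed; reverse-coded value = 5 − response.
  item 2: 4
  item 3: 5 − 1 = 4
  item 6: 3
  item 9: 3
  item 11: 4
  item 20: 3
  item 21: 4
Sum = 4 + 4 + 3 + 3 + 4 + 3 + 4 = 25
Mean = 25 / 7 = 3.57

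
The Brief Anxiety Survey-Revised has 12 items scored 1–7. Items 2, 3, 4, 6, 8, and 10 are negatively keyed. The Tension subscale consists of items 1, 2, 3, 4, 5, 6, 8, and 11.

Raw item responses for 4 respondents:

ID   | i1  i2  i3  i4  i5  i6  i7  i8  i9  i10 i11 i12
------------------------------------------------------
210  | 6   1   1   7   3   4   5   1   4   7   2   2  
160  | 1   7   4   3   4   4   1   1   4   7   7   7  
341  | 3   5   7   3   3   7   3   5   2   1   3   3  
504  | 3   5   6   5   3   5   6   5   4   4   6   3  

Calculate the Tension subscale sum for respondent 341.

Respondent 341 raw: 3, 5, 7, 3, 3, 7, 3, 5, 2, 1, 3, 3.
Tension items: 1, 2, 3, 4, 5, 6, 8, 11.
Reverse-coded (reverse-coded value = 8 − response):
  item 1: 3
  item 2: 8 − 5 = 3
  item 3: 8 − 7 = 1
  item 4: 8 − 3 = 5
  item 5: 3
  item 6: 8 − 7 = 1
  item 8: 8 − 5 = 3
  item 11: 3
Sum = 3 + 3 + 1 + 5 + 3 + 1 + 3 + 3 = 22

22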